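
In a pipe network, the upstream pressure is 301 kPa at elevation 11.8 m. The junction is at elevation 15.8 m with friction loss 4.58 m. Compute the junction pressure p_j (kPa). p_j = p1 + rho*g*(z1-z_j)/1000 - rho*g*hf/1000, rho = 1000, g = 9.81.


Junction pressure: p_j = p1 + rho*g*(z1 - z_j)/1000 - rho*g*hf/1000.
Elevation term = 1000*9.81*(11.8 - 15.8)/1000 = -39.24 kPa.
Friction term = 1000*9.81*4.58/1000 = 44.93 kPa.
p_j = 301 + -39.24 - 44.93 = 216.83 kPa.

216.83


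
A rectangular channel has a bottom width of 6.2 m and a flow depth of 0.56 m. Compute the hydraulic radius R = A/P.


For a rectangular section:
Flow area A = b * y = 6.2 * 0.56 = 3.47 m^2.
Wetted perimeter P = b + 2y = 6.2 + 2*0.56 = 7.32 m.
Hydraulic radius R = A/P = 3.47 / 7.32 = 0.4743 m.

0.4743


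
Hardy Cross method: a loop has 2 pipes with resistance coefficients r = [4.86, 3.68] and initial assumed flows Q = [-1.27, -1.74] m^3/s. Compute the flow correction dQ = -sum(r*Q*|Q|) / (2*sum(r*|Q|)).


Numerator terms (r*Q*|Q|): 4.86*-1.27*|-1.27| = -7.8387; 3.68*-1.74*|-1.74| = -11.1416.
Sum of numerator = -18.9803.
Denominator terms (r*|Q|): 4.86*|-1.27| = 6.1722; 3.68*|-1.74| = 6.4032.
2 * sum of denominator = 2 * 12.5754 = 25.1508.
dQ = --18.9803 / 25.1508 = 0.7547 m^3/s.

0.7547


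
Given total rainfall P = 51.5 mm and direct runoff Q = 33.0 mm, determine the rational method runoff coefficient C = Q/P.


The runoff coefficient C = runoff depth / rainfall depth.
C = 33.0 / 51.5
  = 0.6408.

0.6408


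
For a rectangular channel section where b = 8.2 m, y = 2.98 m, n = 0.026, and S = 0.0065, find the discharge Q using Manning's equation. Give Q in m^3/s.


For a rectangular channel, the cross-sectional area A = b * y = 8.2 * 2.98 = 24.44 m^2.
The wetted perimeter P = b + 2y = 8.2 + 2*2.98 = 14.16 m.
Hydraulic radius R = A/P = 24.44/14.16 = 1.7257 m.
Velocity V = (1/n)*R^(2/3)*S^(1/2) = (1/0.026)*1.7257^(2/3)*0.0065^(1/2) = 4.4613 m/s.
Discharge Q = A * V = 24.44 * 4.4613 = 109.016 m^3/s.

109.016


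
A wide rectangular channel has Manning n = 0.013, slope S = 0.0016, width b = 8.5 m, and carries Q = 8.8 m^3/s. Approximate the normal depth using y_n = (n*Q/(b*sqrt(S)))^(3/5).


We use the wide-channel approximation y_n = (n*Q/(b*sqrt(S)))^(3/5).
sqrt(S) = sqrt(0.0016) = 0.04.
Numerator: n*Q = 0.013 * 8.8 = 0.1144.
Denominator: b*sqrt(S) = 8.5 * 0.04 = 0.34.
arg = 0.3365.
y_n = 0.3365^(3/5) = 0.5202 m.

0.5202


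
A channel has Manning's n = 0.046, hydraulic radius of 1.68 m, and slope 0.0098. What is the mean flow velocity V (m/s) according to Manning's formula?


Manning's equation gives V = (1/n) * R^(2/3) * S^(1/2).
First, compute R^(2/3) = 1.68^(2/3) = 1.4132.
Next, S^(1/2) = 0.0098^(1/2) = 0.098995.
Then 1/n = 1/0.046 = 21.74.
V = 21.74 * 1.4132 * 0.098995 = 3.0413 m/s.

3.0413


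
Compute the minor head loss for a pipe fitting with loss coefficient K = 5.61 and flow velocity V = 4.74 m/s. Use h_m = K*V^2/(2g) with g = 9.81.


Minor loss formula: h_m = K * V^2/(2g).
V^2 = 4.74^2 = 22.4676.
V^2/(2g) = 22.4676 / 19.62 = 1.1451 m.
h_m = 5.61 * 1.1451 = 6.4242 m.

6.4242


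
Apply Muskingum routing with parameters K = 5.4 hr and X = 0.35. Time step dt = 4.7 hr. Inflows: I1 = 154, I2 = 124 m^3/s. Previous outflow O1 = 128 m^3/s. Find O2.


Muskingum coefficients:
denom = 2*K*(1-X) + dt = 2*5.4*(1-0.35) + 4.7 = 11.72.
C0 = (dt - 2*K*X)/denom = (4.7 - 2*5.4*0.35)/11.72 = 0.0785.
C1 = (dt + 2*K*X)/denom = (4.7 + 2*5.4*0.35)/11.72 = 0.7235.
C2 = (2*K*(1-X) - dt)/denom = 0.198.
O2 = C0*I2 + C1*I1 + C2*O1
   = 0.0785*124 + 0.7235*154 + 0.198*128
   = 146.5 m^3/s.

146.5


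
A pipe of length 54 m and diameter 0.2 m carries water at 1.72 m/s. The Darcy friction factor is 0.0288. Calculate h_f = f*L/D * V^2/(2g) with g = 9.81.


Darcy-Weisbach equation: h_f = f * (L/D) * V^2/(2g).
f * L/D = 0.0288 * 54/0.2 = 7.776.
V^2/(2g) = 1.72^2 / (2*9.81) = 2.9584 / 19.62 = 0.1508 m.
h_f = 7.776 * 0.1508 = 1.173 m.

1.173


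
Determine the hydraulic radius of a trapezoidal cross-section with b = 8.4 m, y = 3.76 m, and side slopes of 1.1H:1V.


For a trapezoidal section with side slope z:
A = (b + z*y)*y = (8.4 + 1.1*3.76)*3.76 = 47.135 m^2.
P = b + 2*y*sqrt(1 + z^2) = 8.4 + 2*3.76*sqrt(1 + 1.1^2) = 19.579 m.
R = A/P = 47.135 / 19.579 = 2.4074 m.

2.4074


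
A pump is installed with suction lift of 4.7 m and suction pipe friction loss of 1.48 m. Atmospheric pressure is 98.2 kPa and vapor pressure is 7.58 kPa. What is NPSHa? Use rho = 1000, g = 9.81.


NPSHa = p_atm/(rho*g) - z_s - hf_s - p_vap/(rho*g).
p_atm/(rho*g) = 98.2*1000 / (1000*9.81) = 10.01 m.
p_vap/(rho*g) = 7.58*1000 / (1000*9.81) = 0.773 m.
NPSHa = 10.01 - 4.7 - 1.48 - 0.773
      = 3.06 m.

3.06


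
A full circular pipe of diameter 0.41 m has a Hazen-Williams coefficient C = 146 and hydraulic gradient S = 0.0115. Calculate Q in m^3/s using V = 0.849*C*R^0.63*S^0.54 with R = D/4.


For a full circular pipe, R = D/4 = 0.41/4 = 0.1025 m.
V = 0.849 * 146 * 0.1025^0.63 * 0.0115^0.54
  = 0.849 * 146 * 0.238098 * 0.089697
  = 2.6472 m/s.
Pipe area A = pi*D^2/4 = pi*0.41^2/4 = 0.132 m^2.
Q = A * V = 0.132 * 2.6472 = 0.3495 m^3/s.

0.3495


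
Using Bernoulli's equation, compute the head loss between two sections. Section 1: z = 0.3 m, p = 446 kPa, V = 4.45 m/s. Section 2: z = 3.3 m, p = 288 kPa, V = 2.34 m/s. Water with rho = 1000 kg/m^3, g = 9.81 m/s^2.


Total head at each section: H = z + p/(rho*g) + V^2/(2g).
H1 = 0.3 + 446*1000/(1000*9.81) + 4.45^2/(2*9.81)
   = 0.3 + 45.464 + 1.0093
   = 46.773 m.
H2 = 3.3 + 288*1000/(1000*9.81) + 2.34^2/(2*9.81)
   = 3.3 + 29.358 + 0.2791
   = 32.937 m.
h_L = H1 - H2 = 46.773 - 32.937 = 13.836 m.

13.836


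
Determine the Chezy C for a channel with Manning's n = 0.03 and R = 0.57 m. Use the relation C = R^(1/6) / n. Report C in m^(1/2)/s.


The Chezy coefficient relates to Manning's n through C = R^(1/6) / n.
R^(1/6) = 0.57^(1/6) = 0.910568.
C = 0.910568 / 0.03 = 30.35 m^(1/2)/s.

30.35


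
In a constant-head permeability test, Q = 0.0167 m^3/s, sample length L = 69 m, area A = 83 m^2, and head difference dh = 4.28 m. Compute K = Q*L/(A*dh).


From K = Q*L / (A*dh):
Numerator: Q*L = 0.0167 * 69 = 1.1523.
Denominator: A*dh = 83 * 4.28 = 355.24.
K = 1.1523 / 355.24 = 0.003244 m/s.

0.003244


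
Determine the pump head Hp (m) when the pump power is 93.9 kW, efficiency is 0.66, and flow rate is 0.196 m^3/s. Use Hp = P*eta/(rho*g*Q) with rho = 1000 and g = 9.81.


Pump head formula: Hp = P * eta / (rho * g * Q).
Numerator: P * eta = 93.9 * 1000 * 0.66 = 61974.0 W.
Denominator: rho * g * Q = 1000 * 9.81 * 0.196 = 1922.76.
Hp = 61974.0 / 1922.76 = 32.23 m.

32.23


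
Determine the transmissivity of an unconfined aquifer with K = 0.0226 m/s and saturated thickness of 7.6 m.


Transmissivity is defined as T = K * h.
T = 0.0226 * 7.6
  = 0.1718 m^2/s.

0.1718


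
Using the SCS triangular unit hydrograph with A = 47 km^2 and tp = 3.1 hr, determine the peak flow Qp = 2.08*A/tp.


SCS formula: Qp = 2.08 * A / tp.
Qp = 2.08 * 47 / 3.1
   = 97.76 / 3.1
   = 31.54 m^3/s per cm.

31.54


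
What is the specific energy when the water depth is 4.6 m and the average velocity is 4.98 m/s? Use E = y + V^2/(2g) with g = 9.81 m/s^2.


Specific energy E = y + V^2/(2g).
Velocity head = V^2/(2g) = 4.98^2 / (2*9.81) = 24.8004 / 19.62 = 1.264 m.
E = 4.6 + 1.264 = 5.864 m.

5.864


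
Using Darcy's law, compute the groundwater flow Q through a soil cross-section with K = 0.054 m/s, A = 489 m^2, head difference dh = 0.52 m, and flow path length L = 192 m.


Darcy's law: Q = K * A * i, where i = dh/L.
Hydraulic gradient i = 0.52 / 192 = 0.002708.
Q = 0.054 * 489 * 0.002708
  = 0.0715 m^3/s.

0.0715


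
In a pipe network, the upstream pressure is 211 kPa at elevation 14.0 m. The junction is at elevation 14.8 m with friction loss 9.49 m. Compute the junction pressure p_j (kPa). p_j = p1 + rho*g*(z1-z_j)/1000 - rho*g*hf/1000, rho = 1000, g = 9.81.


Junction pressure: p_j = p1 + rho*g*(z1 - z_j)/1000 - rho*g*hf/1000.
Elevation term = 1000*9.81*(14.0 - 14.8)/1000 = -7.848 kPa.
Friction term = 1000*9.81*9.49/1000 = 93.097 kPa.
p_j = 211 + -7.848 - 93.097 = 110.06 kPa.

110.06


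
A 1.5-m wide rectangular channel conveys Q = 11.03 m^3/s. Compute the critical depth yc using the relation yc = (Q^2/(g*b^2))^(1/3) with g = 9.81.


Using yc = (Q^2 / (g * b^2))^(1/3):
Q^2 = 11.03^2 = 121.66.
g * b^2 = 9.81 * 1.5^2 = 9.81 * 2.25 = 22.07.
Q^2 / (g*b^2) = 121.66 / 22.07 = 5.5125.
yc = 5.5125^(1/3) = 1.7664 m.

1.7664


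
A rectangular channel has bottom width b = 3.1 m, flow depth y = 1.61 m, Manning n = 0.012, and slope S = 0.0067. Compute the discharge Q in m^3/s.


For a rectangular channel, the cross-sectional area A = b * y = 3.1 * 1.61 = 4.99 m^2.
The wetted perimeter P = b + 2y = 3.1 + 2*1.61 = 6.32 m.
Hydraulic radius R = A/P = 4.99/6.32 = 0.7897 m.
Velocity V = (1/n)*R^(2/3)*S^(1/2) = (1/0.012)*0.7897^(2/3)*0.0067^(1/2) = 5.8278 m/s.
Discharge Q = A * V = 4.99 * 5.8278 = 29.086 m^3/s.

29.086


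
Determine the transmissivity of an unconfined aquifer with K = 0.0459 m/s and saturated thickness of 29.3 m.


Transmissivity is defined as T = K * h.
T = 0.0459 * 29.3
  = 1.3449 m^2/s.

1.3449


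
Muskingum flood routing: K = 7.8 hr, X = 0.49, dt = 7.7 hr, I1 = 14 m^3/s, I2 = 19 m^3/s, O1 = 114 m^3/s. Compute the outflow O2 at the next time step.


Muskingum coefficients:
denom = 2*K*(1-X) + dt = 2*7.8*(1-0.49) + 7.7 = 15.656.
C0 = (dt - 2*K*X)/denom = (7.7 - 2*7.8*0.49)/15.656 = 0.0036.
C1 = (dt + 2*K*X)/denom = (7.7 + 2*7.8*0.49)/15.656 = 0.9801.
C2 = (2*K*(1-X) - dt)/denom = 0.0164.
O2 = C0*I2 + C1*I1 + C2*O1
   = 0.0036*19 + 0.9801*14 + 0.0164*114
   = 15.65 m^3/s.

15.65


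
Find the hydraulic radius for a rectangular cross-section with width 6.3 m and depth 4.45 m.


For a rectangular section:
Flow area A = b * y = 6.3 * 4.45 = 28.04 m^2.
Wetted perimeter P = b + 2y = 6.3 + 2*4.45 = 15.2 m.
Hydraulic radius R = A/P = 28.04 / 15.2 = 1.8444 m.

1.8444


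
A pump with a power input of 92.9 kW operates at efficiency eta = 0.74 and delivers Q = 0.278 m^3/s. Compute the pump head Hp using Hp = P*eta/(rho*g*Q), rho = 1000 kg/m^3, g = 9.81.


Pump head formula: Hp = P * eta / (rho * g * Q).
Numerator: P * eta = 92.9 * 1000 * 0.74 = 68746.0 W.
Denominator: rho * g * Q = 1000 * 9.81 * 0.278 = 2727.18.
Hp = 68746.0 / 2727.18 = 25.21 m.

25.21


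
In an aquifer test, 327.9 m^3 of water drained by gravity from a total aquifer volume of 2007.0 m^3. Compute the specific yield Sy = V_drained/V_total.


Specific yield Sy = Volume drained / Total volume.
Sy = 327.9 / 2007.0
   = 0.1634.

0.1634


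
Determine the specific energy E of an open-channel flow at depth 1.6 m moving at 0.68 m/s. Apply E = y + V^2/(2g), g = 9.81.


Specific energy E = y + V^2/(2g).
Velocity head = V^2/(2g) = 0.68^2 / (2*9.81) = 0.4624 / 19.62 = 0.0236 m.
E = 1.6 + 0.0236 = 1.6236 m.

1.6236


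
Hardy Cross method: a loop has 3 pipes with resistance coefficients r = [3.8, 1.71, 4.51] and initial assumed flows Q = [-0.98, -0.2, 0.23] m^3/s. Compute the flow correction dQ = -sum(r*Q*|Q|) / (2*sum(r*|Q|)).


Numerator terms (r*Q*|Q|): 3.8*-0.98*|-0.98| = -3.6495; 1.71*-0.2*|-0.2| = -0.0684; 4.51*0.23*|0.23| = 0.2386.
Sum of numerator = -3.4793.
Denominator terms (r*|Q|): 3.8*|-0.98| = 3.724; 1.71*|-0.2| = 0.342; 4.51*|0.23| = 1.0373.
2 * sum of denominator = 2 * 5.1033 = 10.2066.
dQ = --3.4793 / 10.2066 = 0.3409 m^3/s.

0.3409


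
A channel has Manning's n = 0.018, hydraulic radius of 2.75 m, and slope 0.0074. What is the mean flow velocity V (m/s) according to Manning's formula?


Manning's equation gives V = (1/n) * R^(2/3) * S^(1/2).
First, compute R^(2/3) = 2.75^(2/3) = 1.9629.
Next, S^(1/2) = 0.0074^(1/2) = 0.086023.
Then 1/n = 1/0.018 = 55.56.
V = 55.56 * 1.9629 * 0.086023 = 9.3806 m/s.

9.3806


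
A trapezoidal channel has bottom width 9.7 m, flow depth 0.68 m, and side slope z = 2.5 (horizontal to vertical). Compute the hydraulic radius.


For a trapezoidal section with side slope z:
A = (b + z*y)*y = (9.7 + 2.5*0.68)*0.68 = 7.752 m^2.
P = b + 2*y*sqrt(1 + z^2) = 9.7 + 2*0.68*sqrt(1 + 2.5^2) = 13.362 m.
R = A/P = 7.752 / 13.362 = 0.5802 m.

0.5802


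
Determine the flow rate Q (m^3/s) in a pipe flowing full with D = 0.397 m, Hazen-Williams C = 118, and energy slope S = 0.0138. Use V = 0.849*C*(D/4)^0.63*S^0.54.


For a full circular pipe, R = D/4 = 0.397/4 = 0.0993 m.
V = 0.849 * 118 * 0.0993^0.63 * 0.0138^0.54
  = 0.849 * 118 * 0.233314 * 0.098977
  = 2.3135 m/s.
Pipe area A = pi*D^2/4 = pi*0.397^2/4 = 0.1238 m^2.
Q = A * V = 0.1238 * 2.3135 = 0.2864 m^3/s.

0.2864


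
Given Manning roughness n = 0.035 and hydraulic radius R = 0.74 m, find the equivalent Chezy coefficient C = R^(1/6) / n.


The Chezy coefficient relates to Manning's n through C = R^(1/6) / n.
R^(1/6) = 0.74^(1/6) = 0.951054.
C = 0.951054 / 0.035 = 27.17 m^(1/2)/s.

27.17


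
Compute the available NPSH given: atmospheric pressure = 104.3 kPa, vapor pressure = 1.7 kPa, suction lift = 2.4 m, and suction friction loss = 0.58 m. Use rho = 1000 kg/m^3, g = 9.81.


NPSHa = p_atm/(rho*g) - z_s - hf_s - p_vap/(rho*g).
p_atm/(rho*g) = 104.3*1000 / (1000*9.81) = 10.632 m.
p_vap/(rho*g) = 1.7*1000 / (1000*9.81) = 0.173 m.
NPSHa = 10.632 - 2.4 - 0.58 - 0.173
      = 7.48 m.

7.48


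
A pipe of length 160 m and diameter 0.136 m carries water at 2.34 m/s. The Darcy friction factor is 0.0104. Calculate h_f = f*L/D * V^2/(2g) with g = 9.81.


Darcy-Weisbach equation: h_f = f * (L/D) * V^2/(2g).
f * L/D = 0.0104 * 160/0.136 = 12.2353.
V^2/(2g) = 2.34^2 / (2*9.81) = 5.4756 / 19.62 = 0.2791 m.
h_f = 12.2353 * 0.2791 = 3.415 m.

3.415


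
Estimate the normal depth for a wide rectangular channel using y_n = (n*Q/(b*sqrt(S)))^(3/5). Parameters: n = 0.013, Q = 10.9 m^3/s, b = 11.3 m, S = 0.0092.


We use the wide-channel approximation y_n = (n*Q/(b*sqrt(S)))^(3/5).
sqrt(S) = sqrt(0.0092) = 0.095917.
Numerator: n*Q = 0.013 * 10.9 = 0.1417.
Denominator: b*sqrt(S) = 11.3 * 0.095917 = 1.083862.
arg = 0.1307.
y_n = 0.1307^(3/5) = 0.295 m.

0.295


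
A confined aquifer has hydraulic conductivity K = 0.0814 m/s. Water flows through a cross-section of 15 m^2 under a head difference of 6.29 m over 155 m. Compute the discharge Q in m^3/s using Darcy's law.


Darcy's law: Q = K * A * i, where i = dh/L.
Hydraulic gradient i = 6.29 / 155 = 0.040581.
Q = 0.0814 * 15 * 0.040581
  = 0.0495 m^3/s.

0.0495


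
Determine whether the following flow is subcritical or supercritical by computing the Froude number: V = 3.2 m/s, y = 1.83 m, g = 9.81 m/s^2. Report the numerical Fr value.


The Froude number is defined as Fr = V / sqrt(g*y).
g*y = 9.81 * 1.83 = 17.9523.
sqrt(g*y) = sqrt(17.9523) = 4.237.
Fr = 3.2 / 4.237 = 0.7552.
Since Fr < 1, the flow is subcritical.

0.7552


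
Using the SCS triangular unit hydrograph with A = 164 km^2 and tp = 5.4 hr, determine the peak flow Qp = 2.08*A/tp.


SCS formula: Qp = 2.08 * A / tp.
Qp = 2.08 * 164 / 5.4
   = 341.12 / 5.4
   = 63.17 m^3/s per cm.

63.17


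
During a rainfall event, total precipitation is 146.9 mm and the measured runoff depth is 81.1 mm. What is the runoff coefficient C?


The runoff coefficient C = runoff depth / rainfall depth.
C = 81.1 / 146.9
  = 0.5521.

0.5521


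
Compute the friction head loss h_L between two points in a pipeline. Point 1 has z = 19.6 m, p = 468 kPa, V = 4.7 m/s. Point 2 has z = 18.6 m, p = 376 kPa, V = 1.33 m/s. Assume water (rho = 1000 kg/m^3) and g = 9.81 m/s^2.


Total head at each section: H = z + p/(rho*g) + V^2/(2g).
H1 = 19.6 + 468*1000/(1000*9.81) + 4.7^2/(2*9.81)
   = 19.6 + 47.706 + 1.1259
   = 68.432 m.
H2 = 18.6 + 376*1000/(1000*9.81) + 1.33^2/(2*9.81)
   = 18.6 + 38.328 + 0.0902
   = 57.018 m.
h_L = H1 - H2 = 68.432 - 57.018 = 11.414 m.

11.414


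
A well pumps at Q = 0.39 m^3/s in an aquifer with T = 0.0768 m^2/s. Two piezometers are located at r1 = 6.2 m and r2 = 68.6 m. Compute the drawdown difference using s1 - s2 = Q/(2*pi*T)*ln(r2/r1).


Thiem equation: s1 - s2 = Q/(2*pi*T) * ln(r2/r1).
ln(r2/r1) = ln(68.6/6.2) = 2.4037.
Q/(2*pi*T) = 0.39 / (2*pi*0.0768) = 0.39 / 0.4825 = 0.8082.
s1 - s2 = 0.8082 * 2.4037 = 1.9427 m.

1.9427


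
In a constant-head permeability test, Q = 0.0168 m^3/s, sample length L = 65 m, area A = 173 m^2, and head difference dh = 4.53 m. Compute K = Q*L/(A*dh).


From K = Q*L / (A*dh):
Numerator: Q*L = 0.0168 * 65 = 1.092.
Denominator: A*dh = 173 * 4.53 = 783.69.
K = 1.092 / 783.69 = 0.001393 m/s.

0.001393


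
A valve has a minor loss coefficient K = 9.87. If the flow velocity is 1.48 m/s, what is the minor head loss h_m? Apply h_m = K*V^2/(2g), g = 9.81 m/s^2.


Minor loss formula: h_m = K * V^2/(2g).
V^2 = 1.48^2 = 2.1904.
V^2/(2g) = 2.1904 / 19.62 = 0.1116 m.
h_m = 9.87 * 0.1116 = 1.1019 m.

1.1019


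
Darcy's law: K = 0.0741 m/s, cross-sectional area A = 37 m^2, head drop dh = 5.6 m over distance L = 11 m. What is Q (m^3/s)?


Darcy's law: Q = K * A * i, where i = dh/L.
Hydraulic gradient i = 5.6 / 11 = 0.509091.
Q = 0.0741 * 37 * 0.509091
  = 1.3958 m^3/s.

1.3958


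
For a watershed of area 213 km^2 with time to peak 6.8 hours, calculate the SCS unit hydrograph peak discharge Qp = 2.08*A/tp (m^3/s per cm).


SCS formula: Qp = 2.08 * A / tp.
Qp = 2.08 * 213 / 6.8
   = 443.04 / 6.8
   = 65.15 m^3/s per cm.

65.15


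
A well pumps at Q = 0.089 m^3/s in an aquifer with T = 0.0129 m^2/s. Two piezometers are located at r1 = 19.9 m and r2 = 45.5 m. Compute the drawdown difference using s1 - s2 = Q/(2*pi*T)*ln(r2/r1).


Thiem equation: s1 - s2 = Q/(2*pi*T) * ln(r2/r1).
ln(r2/r1) = ln(45.5/19.9) = 0.827.
Q/(2*pi*T) = 0.089 / (2*pi*0.0129) = 0.089 / 0.0811 = 1.098.
s1 - s2 = 1.098 * 0.827 = 0.9081 m.

0.9081


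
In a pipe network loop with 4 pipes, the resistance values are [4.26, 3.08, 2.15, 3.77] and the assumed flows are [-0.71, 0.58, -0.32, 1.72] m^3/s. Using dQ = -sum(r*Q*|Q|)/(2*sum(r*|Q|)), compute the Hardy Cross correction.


Numerator terms (r*Q*|Q|): 4.26*-0.71*|-0.71| = -2.1475; 3.08*0.58*|0.58| = 1.0361; 2.15*-0.32*|-0.32| = -0.2202; 3.77*1.72*|1.72| = 11.1532.
Sum of numerator = 9.8217.
Denominator terms (r*|Q|): 4.26*|-0.71| = 3.0246; 3.08*|0.58| = 1.7864; 2.15*|-0.32| = 0.688; 3.77*|1.72| = 6.4844.
2 * sum of denominator = 2 * 11.9834 = 23.9668.
dQ = -9.8217 / 23.9668 = -0.4098 m^3/s.

-0.4098


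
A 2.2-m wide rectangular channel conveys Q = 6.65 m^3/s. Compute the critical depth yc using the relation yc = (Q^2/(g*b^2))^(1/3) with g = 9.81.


Using yc = (Q^2 / (g * b^2))^(1/3):
Q^2 = 6.65^2 = 44.22.
g * b^2 = 9.81 * 2.2^2 = 9.81 * 4.84 = 47.48.
Q^2 / (g*b^2) = 44.22 / 47.48 = 0.9313.
yc = 0.9313^(1/3) = 0.9766 m.

0.9766


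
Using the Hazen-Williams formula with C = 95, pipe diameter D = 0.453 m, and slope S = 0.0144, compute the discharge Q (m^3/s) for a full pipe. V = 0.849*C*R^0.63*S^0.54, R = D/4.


For a full circular pipe, R = D/4 = 0.453/4 = 0.1133 m.
V = 0.849 * 95 * 0.1133^0.63 * 0.0144^0.54
  = 0.849 * 95 * 0.253539 * 0.101278
  = 2.0711 m/s.
Pipe area A = pi*D^2/4 = pi*0.453^2/4 = 0.1612 m^2.
Q = A * V = 0.1612 * 2.0711 = 0.3338 m^3/s.

0.3338


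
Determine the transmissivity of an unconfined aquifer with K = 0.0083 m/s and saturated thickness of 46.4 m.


Transmissivity is defined as T = K * h.
T = 0.0083 * 46.4
  = 0.3851 m^2/s.

0.3851


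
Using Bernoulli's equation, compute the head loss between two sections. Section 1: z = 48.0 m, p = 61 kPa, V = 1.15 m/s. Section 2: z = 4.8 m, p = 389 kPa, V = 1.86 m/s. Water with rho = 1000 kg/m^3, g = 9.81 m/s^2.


Total head at each section: H = z + p/(rho*g) + V^2/(2g).
H1 = 48.0 + 61*1000/(1000*9.81) + 1.15^2/(2*9.81)
   = 48.0 + 6.218 + 0.0674
   = 54.286 m.
H2 = 4.8 + 389*1000/(1000*9.81) + 1.86^2/(2*9.81)
   = 4.8 + 39.653 + 0.1763
   = 44.63 m.
h_L = H1 - H2 = 54.286 - 44.63 = 9.656 m.

9.656


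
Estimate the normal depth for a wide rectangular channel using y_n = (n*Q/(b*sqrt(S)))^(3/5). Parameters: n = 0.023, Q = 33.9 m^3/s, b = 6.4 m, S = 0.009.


We use the wide-channel approximation y_n = (n*Q/(b*sqrt(S)))^(3/5).
sqrt(S) = sqrt(0.009) = 0.094868.
Numerator: n*Q = 0.023 * 33.9 = 0.7797.
Denominator: b*sqrt(S) = 6.4 * 0.094868 = 0.607155.
arg = 1.2842.
y_n = 1.2842^(3/5) = 1.1619 m.

1.1619


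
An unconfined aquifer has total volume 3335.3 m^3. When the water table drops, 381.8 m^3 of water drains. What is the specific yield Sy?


Specific yield Sy = Volume drained / Total volume.
Sy = 381.8 / 3335.3
   = 0.1145.

0.1145


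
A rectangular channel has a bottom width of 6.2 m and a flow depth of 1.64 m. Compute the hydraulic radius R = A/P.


For a rectangular section:
Flow area A = b * y = 6.2 * 1.64 = 10.17 m^2.
Wetted perimeter P = b + 2y = 6.2 + 2*1.64 = 9.48 m.
Hydraulic radius R = A/P = 10.17 / 9.48 = 1.0726 m.

1.0726


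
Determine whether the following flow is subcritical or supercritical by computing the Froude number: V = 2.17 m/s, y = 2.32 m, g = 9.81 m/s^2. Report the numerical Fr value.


The Froude number is defined as Fr = V / sqrt(g*y).
g*y = 9.81 * 2.32 = 22.7592.
sqrt(g*y) = sqrt(22.7592) = 4.7707.
Fr = 2.17 / 4.7707 = 0.4549.
Since Fr < 1, the flow is subcritical.

0.4549


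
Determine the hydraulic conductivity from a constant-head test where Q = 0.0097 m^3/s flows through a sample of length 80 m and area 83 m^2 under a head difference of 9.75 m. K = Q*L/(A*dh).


From K = Q*L / (A*dh):
Numerator: Q*L = 0.0097 * 80 = 0.776.
Denominator: A*dh = 83 * 9.75 = 809.25.
K = 0.776 / 809.25 = 0.000959 m/s.

0.000959


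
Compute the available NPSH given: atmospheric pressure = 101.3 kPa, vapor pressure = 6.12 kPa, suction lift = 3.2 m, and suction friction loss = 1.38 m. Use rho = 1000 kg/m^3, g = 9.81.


NPSHa = p_atm/(rho*g) - z_s - hf_s - p_vap/(rho*g).
p_atm/(rho*g) = 101.3*1000 / (1000*9.81) = 10.326 m.
p_vap/(rho*g) = 6.12*1000 / (1000*9.81) = 0.624 m.
NPSHa = 10.326 - 3.2 - 1.38 - 0.624
      = 5.12 m.

5.12


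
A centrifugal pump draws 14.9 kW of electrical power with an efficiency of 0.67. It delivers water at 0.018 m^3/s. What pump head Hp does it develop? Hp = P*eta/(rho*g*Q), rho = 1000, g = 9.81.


Pump head formula: Hp = P * eta / (rho * g * Q).
Numerator: P * eta = 14.9 * 1000 * 0.67 = 9983.0 W.
Denominator: rho * g * Q = 1000 * 9.81 * 0.018 = 176.58.
Hp = 9983.0 / 176.58 = 56.54 m.

56.54


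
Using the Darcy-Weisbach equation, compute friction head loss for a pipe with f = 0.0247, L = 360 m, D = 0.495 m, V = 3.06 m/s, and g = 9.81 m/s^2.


Darcy-Weisbach equation: h_f = f * (L/D) * V^2/(2g).
f * L/D = 0.0247 * 360/0.495 = 17.9636.
V^2/(2g) = 3.06^2 / (2*9.81) = 9.3636 / 19.62 = 0.4772 m.
h_f = 17.9636 * 0.4772 = 8.573 m.

8.573


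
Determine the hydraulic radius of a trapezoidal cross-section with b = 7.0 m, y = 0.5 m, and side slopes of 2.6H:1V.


For a trapezoidal section with side slope z:
A = (b + z*y)*y = (7.0 + 2.6*0.5)*0.5 = 4.15 m^2.
P = b + 2*y*sqrt(1 + z^2) = 7.0 + 2*0.5*sqrt(1 + 2.6^2) = 9.786 m.
R = A/P = 4.15 / 9.786 = 0.4241 m.

0.4241


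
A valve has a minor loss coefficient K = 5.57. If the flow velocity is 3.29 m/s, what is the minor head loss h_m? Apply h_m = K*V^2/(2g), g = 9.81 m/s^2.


Minor loss formula: h_m = K * V^2/(2g).
V^2 = 3.29^2 = 10.8241.
V^2/(2g) = 10.8241 / 19.62 = 0.5517 m.
h_m = 5.57 * 0.5517 = 3.0729 m.

3.0729


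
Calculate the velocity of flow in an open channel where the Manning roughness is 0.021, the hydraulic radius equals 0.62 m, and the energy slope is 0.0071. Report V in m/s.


Manning's equation gives V = (1/n) * R^(2/3) * S^(1/2).
First, compute R^(2/3) = 0.62^(2/3) = 0.7271.
Next, S^(1/2) = 0.0071^(1/2) = 0.084261.
Then 1/n = 1/0.021 = 47.62.
V = 47.62 * 0.7271 * 0.084261 = 2.9175 m/s.

2.9175


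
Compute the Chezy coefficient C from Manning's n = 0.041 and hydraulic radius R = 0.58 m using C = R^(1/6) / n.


The Chezy coefficient relates to Manning's n through C = R^(1/6) / n.
R^(1/6) = 0.58^(1/6) = 0.913211.
C = 0.913211 / 0.041 = 22.27 m^(1/2)/s.

22.27


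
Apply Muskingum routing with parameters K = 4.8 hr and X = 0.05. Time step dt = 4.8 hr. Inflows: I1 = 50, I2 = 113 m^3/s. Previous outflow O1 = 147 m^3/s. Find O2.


Muskingum coefficients:
denom = 2*K*(1-X) + dt = 2*4.8*(1-0.05) + 4.8 = 13.92.
C0 = (dt - 2*K*X)/denom = (4.8 - 2*4.8*0.05)/13.92 = 0.3103.
C1 = (dt + 2*K*X)/denom = (4.8 + 2*4.8*0.05)/13.92 = 0.3793.
C2 = (2*K*(1-X) - dt)/denom = 0.3103.
O2 = C0*I2 + C1*I1 + C2*O1
   = 0.3103*113 + 0.3793*50 + 0.3103*147
   = 99.66 m^3/s.

99.66


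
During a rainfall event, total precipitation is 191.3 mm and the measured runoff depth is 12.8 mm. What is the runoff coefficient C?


The runoff coefficient C = runoff depth / rainfall depth.
C = 12.8 / 191.3
  = 0.0669.

0.0669


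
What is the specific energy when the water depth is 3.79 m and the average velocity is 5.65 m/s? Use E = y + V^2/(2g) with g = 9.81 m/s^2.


Specific energy E = y + V^2/(2g).
Velocity head = V^2/(2g) = 5.65^2 / (2*9.81) = 31.9225 / 19.62 = 1.627 m.
E = 3.79 + 1.627 = 5.417 m.

5.417


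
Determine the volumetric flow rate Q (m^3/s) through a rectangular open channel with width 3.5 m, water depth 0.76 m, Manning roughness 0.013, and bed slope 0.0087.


For a rectangular channel, the cross-sectional area A = b * y = 3.5 * 0.76 = 2.66 m^2.
The wetted perimeter P = b + 2y = 3.5 + 2*0.76 = 5.02 m.
Hydraulic radius R = A/P = 2.66/5.02 = 0.5299 m.
Velocity V = (1/n)*R^(2/3)*S^(1/2) = (1/0.013)*0.5299^(2/3)*0.0087^(1/2) = 4.6982 m/s.
Discharge Q = A * V = 2.66 * 4.6982 = 12.497 m^3/s.

12.497


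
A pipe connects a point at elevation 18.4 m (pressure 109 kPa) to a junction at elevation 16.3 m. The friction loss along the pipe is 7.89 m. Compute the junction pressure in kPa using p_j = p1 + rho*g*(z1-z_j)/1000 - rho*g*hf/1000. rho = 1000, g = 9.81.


Junction pressure: p_j = p1 + rho*g*(z1 - z_j)/1000 - rho*g*hf/1000.
Elevation term = 1000*9.81*(18.4 - 16.3)/1000 = 20.601 kPa.
Friction term = 1000*9.81*7.89/1000 = 77.401 kPa.
p_j = 109 + 20.601 - 77.401 = 52.2 kPa.

52.2


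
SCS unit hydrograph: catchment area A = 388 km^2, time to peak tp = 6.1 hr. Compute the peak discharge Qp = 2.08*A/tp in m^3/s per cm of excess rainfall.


SCS formula: Qp = 2.08 * A / tp.
Qp = 2.08 * 388 / 6.1
   = 807.04 / 6.1
   = 132.3 m^3/s per cm.

132.3


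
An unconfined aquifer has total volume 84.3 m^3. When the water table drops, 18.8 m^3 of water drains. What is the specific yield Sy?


Specific yield Sy = Volume drained / Total volume.
Sy = 18.8 / 84.3
   = 0.223.

0.223


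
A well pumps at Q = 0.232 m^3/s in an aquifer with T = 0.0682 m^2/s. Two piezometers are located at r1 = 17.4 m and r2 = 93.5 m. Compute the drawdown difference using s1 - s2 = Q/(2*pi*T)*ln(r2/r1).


Thiem equation: s1 - s2 = Q/(2*pi*T) * ln(r2/r1).
ln(r2/r1) = ln(93.5/17.4) = 1.6815.
Q/(2*pi*T) = 0.232 / (2*pi*0.0682) = 0.232 / 0.4285 = 0.5414.
s1 - s2 = 0.5414 * 1.6815 = 0.9104 m.

0.9104


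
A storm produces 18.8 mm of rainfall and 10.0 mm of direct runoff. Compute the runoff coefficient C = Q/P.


The runoff coefficient C = runoff depth / rainfall depth.
C = 10.0 / 18.8
  = 0.5319.

0.5319


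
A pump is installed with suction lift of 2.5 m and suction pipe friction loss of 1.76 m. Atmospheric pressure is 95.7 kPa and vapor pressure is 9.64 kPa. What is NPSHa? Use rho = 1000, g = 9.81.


NPSHa = p_atm/(rho*g) - z_s - hf_s - p_vap/(rho*g).
p_atm/(rho*g) = 95.7*1000 / (1000*9.81) = 9.755 m.
p_vap/(rho*g) = 9.64*1000 / (1000*9.81) = 0.983 m.
NPSHa = 9.755 - 2.5 - 1.76 - 0.983
      = 4.51 m.

4.51


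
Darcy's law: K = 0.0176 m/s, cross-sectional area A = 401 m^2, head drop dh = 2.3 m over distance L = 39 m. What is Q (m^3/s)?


Darcy's law: Q = K * A * i, where i = dh/L.
Hydraulic gradient i = 2.3 / 39 = 0.058974.
Q = 0.0176 * 401 * 0.058974
  = 0.4162 m^3/s.

0.4162


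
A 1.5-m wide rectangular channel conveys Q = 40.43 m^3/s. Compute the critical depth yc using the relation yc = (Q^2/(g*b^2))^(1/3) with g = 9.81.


Using yc = (Q^2 / (g * b^2))^(1/3):
Q^2 = 40.43^2 = 1634.58.
g * b^2 = 9.81 * 1.5^2 = 9.81 * 2.25 = 22.07.
Q^2 / (g*b^2) = 1634.58 / 22.07 = 74.0634.
yc = 74.0634^(1/3) = 4.1994 m.

4.1994


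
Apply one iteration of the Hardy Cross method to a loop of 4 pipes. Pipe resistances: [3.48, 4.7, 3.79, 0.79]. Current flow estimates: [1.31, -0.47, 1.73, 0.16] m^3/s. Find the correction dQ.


Numerator terms (r*Q*|Q|): 3.48*1.31*|1.31| = 5.972; 4.7*-0.47*|-0.47| = -1.0382; 3.79*1.73*|1.73| = 11.3431; 0.79*0.16*|0.16| = 0.0202.
Sum of numerator = 16.2971.
Denominator terms (r*|Q|): 3.48*|1.31| = 4.5588; 4.7*|-0.47| = 2.209; 3.79*|1.73| = 6.5567; 0.79*|0.16| = 0.1264.
2 * sum of denominator = 2 * 13.4509 = 26.9018.
dQ = -16.2971 / 26.9018 = -0.6058 m^3/s.

-0.6058


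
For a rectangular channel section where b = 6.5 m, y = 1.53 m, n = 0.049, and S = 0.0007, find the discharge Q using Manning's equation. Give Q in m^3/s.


For a rectangular channel, the cross-sectional area A = b * y = 6.5 * 1.53 = 9.95 m^2.
The wetted perimeter P = b + 2y = 6.5 + 2*1.53 = 9.56 m.
Hydraulic radius R = A/P = 9.95/9.56 = 1.0403 m.
Velocity V = (1/n)*R^(2/3)*S^(1/2) = (1/0.049)*1.0403^(2/3)*0.0007^(1/2) = 0.5544 m/s.
Discharge Q = A * V = 9.95 * 0.5544 = 5.513 m^3/s.

5.513


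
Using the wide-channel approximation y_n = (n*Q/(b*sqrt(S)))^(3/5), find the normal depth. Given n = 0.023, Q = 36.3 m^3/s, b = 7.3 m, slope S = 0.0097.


We use the wide-channel approximation y_n = (n*Q/(b*sqrt(S)))^(3/5).
sqrt(S) = sqrt(0.0097) = 0.098489.
Numerator: n*Q = 0.023 * 36.3 = 0.8349.
Denominator: b*sqrt(S) = 7.3 * 0.098489 = 0.71897.
arg = 1.1613.
y_n = 1.1613^(3/5) = 1.0938 m.

1.0938


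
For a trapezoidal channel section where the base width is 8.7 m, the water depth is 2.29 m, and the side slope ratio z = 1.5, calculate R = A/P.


For a trapezoidal section with side slope z:
A = (b + z*y)*y = (8.7 + 1.5*2.29)*2.29 = 27.789 m^2.
P = b + 2*y*sqrt(1 + z^2) = 8.7 + 2*2.29*sqrt(1 + 1.5^2) = 16.957 m.
R = A/P = 27.789 / 16.957 = 1.6388 m.

1.6388


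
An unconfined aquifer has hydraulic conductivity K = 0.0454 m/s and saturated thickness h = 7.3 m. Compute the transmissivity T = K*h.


Transmissivity is defined as T = K * h.
T = 0.0454 * 7.3
  = 0.3314 m^2/s.

0.3314


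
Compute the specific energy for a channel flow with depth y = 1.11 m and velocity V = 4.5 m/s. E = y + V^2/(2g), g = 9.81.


Specific energy E = y + V^2/(2g).
Velocity head = V^2/(2g) = 4.5^2 / (2*9.81) = 20.25 / 19.62 = 1.0321 m.
E = 1.11 + 1.0321 = 2.1421 m.

2.1421


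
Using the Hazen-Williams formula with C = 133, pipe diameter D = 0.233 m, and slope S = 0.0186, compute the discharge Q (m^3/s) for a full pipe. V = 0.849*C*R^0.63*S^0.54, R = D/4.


For a full circular pipe, R = D/4 = 0.233/4 = 0.0583 m.
V = 0.849 * 133 * 0.0583^0.63 * 0.0186^0.54
  = 0.849 * 133 * 0.166777 * 0.116289
  = 2.1899 m/s.
Pipe area A = pi*D^2/4 = pi*0.233^2/4 = 0.0426 m^2.
Q = A * V = 0.0426 * 2.1899 = 0.0934 m^3/s.

0.0934


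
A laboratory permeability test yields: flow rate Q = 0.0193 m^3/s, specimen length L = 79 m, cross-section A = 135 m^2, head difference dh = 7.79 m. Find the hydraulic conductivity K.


From K = Q*L / (A*dh):
Numerator: Q*L = 0.0193 * 79 = 1.5247.
Denominator: A*dh = 135 * 7.79 = 1051.65.
K = 1.5247 / 1051.65 = 0.00145 m/s.

0.00145


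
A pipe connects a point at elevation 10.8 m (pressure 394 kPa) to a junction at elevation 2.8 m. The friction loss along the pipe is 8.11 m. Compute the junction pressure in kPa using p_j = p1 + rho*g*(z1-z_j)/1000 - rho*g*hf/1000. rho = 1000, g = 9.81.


Junction pressure: p_j = p1 + rho*g*(z1 - z_j)/1000 - rho*g*hf/1000.
Elevation term = 1000*9.81*(10.8 - 2.8)/1000 = 78.48 kPa.
Friction term = 1000*9.81*8.11/1000 = 79.559 kPa.
p_j = 394 + 78.48 - 79.559 = 392.92 kPa.

392.92


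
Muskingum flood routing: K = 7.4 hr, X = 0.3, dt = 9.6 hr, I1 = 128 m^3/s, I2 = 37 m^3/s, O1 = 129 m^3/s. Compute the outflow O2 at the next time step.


Muskingum coefficients:
denom = 2*K*(1-X) + dt = 2*7.4*(1-0.3) + 9.6 = 19.96.
C0 = (dt - 2*K*X)/denom = (9.6 - 2*7.4*0.3)/19.96 = 0.2585.
C1 = (dt + 2*K*X)/denom = (9.6 + 2*7.4*0.3)/19.96 = 0.7034.
C2 = (2*K*(1-X) - dt)/denom = 0.0381.
O2 = C0*I2 + C1*I1 + C2*O1
   = 0.2585*37 + 0.7034*128 + 0.0381*129
   = 104.51 m^3/s.

104.51


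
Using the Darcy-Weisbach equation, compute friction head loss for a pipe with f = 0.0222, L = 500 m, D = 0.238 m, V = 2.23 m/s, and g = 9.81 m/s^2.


Darcy-Weisbach equation: h_f = f * (L/D) * V^2/(2g).
f * L/D = 0.0222 * 500/0.238 = 46.6387.
V^2/(2g) = 2.23^2 / (2*9.81) = 4.9729 / 19.62 = 0.2535 m.
h_f = 46.6387 * 0.2535 = 11.821 m.

11.821


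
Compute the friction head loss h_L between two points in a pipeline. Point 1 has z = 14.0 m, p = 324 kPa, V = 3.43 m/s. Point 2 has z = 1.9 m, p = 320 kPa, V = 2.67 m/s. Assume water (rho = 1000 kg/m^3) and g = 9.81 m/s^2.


Total head at each section: H = z + p/(rho*g) + V^2/(2g).
H1 = 14.0 + 324*1000/(1000*9.81) + 3.43^2/(2*9.81)
   = 14.0 + 33.028 + 0.5996
   = 47.627 m.
H2 = 1.9 + 320*1000/(1000*9.81) + 2.67^2/(2*9.81)
   = 1.9 + 32.62 + 0.3633
   = 34.883 m.
h_L = H1 - H2 = 47.627 - 34.883 = 12.744 m.

12.744


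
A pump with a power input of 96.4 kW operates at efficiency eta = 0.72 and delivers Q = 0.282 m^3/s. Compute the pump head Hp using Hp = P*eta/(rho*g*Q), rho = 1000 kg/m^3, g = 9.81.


Pump head formula: Hp = P * eta / (rho * g * Q).
Numerator: P * eta = 96.4 * 1000 * 0.72 = 69408.0 W.
Denominator: rho * g * Q = 1000 * 9.81 * 0.282 = 2766.42.
Hp = 69408.0 / 2766.42 = 25.09 m.

25.09


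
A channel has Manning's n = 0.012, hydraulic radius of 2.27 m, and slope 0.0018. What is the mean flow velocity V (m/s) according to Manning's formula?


Manning's equation gives V = (1/n) * R^(2/3) * S^(1/2).
First, compute R^(2/3) = 2.27^(2/3) = 1.7272.
Next, S^(1/2) = 0.0018^(1/2) = 0.042426.
Then 1/n = 1/0.012 = 83.33.
V = 83.33 * 1.7272 * 0.042426 = 6.1067 m/s.

6.1067


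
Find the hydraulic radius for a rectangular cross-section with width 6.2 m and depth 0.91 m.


For a rectangular section:
Flow area A = b * y = 6.2 * 0.91 = 5.64 m^2.
Wetted perimeter P = b + 2y = 6.2 + 2*0.91 = 8.02 m.
Hydraulic radius R = A/P = 5.64 / 8.02 = 0.7035 m.

0.7035


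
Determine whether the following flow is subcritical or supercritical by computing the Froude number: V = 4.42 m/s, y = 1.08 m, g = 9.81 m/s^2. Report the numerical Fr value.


The Froude number is defined as Fr = V / sqrt(g*y).
g*y = 9.81 * 1.08 = 10.5948.
sqrt(g*y) = sqrt(10.5948) = 3.255.
Fr = 4.42 / 3.255 = 1.3579.
Since Fr > 1, the flow is supercritical.

1.3579


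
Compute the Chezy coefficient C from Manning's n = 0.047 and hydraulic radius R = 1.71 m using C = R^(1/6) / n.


The Chezy coefficient relates to Manning's n through C = R^(1/6) / n.
R^(1/6) = 1.71^(1/6) = 1.093535.
C = 1.093535 / 0.047 = 23.27 m^(1/2)/s.

23.27


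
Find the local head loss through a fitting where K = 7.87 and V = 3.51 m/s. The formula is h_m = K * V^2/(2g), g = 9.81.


Minor loss formula: h_m = K * V^2/(2g).
V^2 = 3.51^2 = 12.3201.
V^2/(2g) = 12.3201 / 19.62 = 0.6279 m.
h_m = 7.87 * 0.6279 = 4.9419 m.

4.9419


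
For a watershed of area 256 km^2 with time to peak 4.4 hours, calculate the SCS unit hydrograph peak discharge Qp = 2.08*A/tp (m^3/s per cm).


SCS formula: Qp = 2.08 * A / tp.
Qp = 2.08 * 256 / 4.4
   = 532.48 / 4.4
   = 121.02 m^3/s per cm.

121.02


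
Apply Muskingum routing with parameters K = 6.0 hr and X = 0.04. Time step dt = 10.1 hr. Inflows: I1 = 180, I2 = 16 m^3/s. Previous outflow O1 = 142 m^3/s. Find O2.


Muskingum coefficients:
denom = 2*K*(1-X) + dt = 2*6.0*(1-0.04) + 10.1 = 21.62.
C0 = (dt - 2*K*X)/denom = (10.1 - 2*6.0*0.04)/21.62 = 0.445.
C1 = (dt + 2*K*X)/denom = (10.1 + 2*6.0*0.04)/21.62 = 0.4894.
C2 = (2*K*(1-X) - dt)/denom = 0.0657.
O2 = C0*I2 + C1*I1 + C2*O1
   = 0.445*16 + 0.4894*180 + 0.0657*142
   = 104.53 m^3/s.

104.53


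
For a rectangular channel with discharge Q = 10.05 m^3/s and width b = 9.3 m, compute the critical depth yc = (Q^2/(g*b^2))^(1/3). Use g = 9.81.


Using yc = (Q^2 / (g * b^2))^(1/3):
Q^2 = 10.05^2 = 101.0.
g * b^2 = 9.81 * 9.3^2 = 9.81 * 86.49 = 848.47.
Q^2 / (g*b^2) = 101.0 / 848.47 = 0.119.
yc = 0.119^(1/3) = 0.4919 m.

0.4919


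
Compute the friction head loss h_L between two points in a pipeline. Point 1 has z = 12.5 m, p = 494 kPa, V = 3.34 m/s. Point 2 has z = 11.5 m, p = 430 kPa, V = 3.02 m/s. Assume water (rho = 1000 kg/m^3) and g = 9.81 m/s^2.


Total head at each section: H = z + p/(rho*g) + V^2/(2g).
H1 = 12.5 + 494*1000/(1000*9.81) + 3.34^2/(2*9.81)
   = 12.5 + 50.357 + 0.5686
   = 63.425 m.
H2 = 11.5 + 430*1000/(1000*9.81) + 3.02^2/(2*9.81)
   = 11.5 + 43.833 + 0.4649
   = 55.798 m.
h_L = H1 - H2 = 63.425 - 55.798 = 7.628 m.

7.628


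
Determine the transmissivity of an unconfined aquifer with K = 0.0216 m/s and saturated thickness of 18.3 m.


Transmissivity is defined as T = K * h.
T = 0.0216 * 18.3
  = 0.3953 m^2/s.

0.3953


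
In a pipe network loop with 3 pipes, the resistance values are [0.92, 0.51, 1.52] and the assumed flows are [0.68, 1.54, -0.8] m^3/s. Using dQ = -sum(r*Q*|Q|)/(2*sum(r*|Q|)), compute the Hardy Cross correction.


Numerator terms (r*Q*|Q|): 0.92*0.68*|0.68| = 0.4254; 0.51*1.54*|1.54| = 1.2095; 1.52*-0.8*|-0.8| = -0.9728.
Sum of numerator = 0.6621.
Denominator terms (r*|Q|): 0.92*|0.68| = 0.6256; 0.51*|1.54| = 0.7854; 1.52*|-0.8| = 1.216.
2 * sum of denominator = 2 * 2.627 = 5.254.
dQ = -0.6621 / 5.254 = -0.126 m^3/s.

-0.126


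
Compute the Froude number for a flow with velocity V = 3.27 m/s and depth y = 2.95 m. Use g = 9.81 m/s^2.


The Froude number is defined as Fr = V / sqrt(g*y).
g*y = 9.81 * 2.95 = 28.9395.
sqrt(g*y) = sqrt(28.9395) = 5.3795.
Fr = 3.27 / 5.3795 = 0.6079.

0.6079


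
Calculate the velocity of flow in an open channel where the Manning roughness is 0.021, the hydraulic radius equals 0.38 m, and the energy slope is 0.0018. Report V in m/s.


Manning's equation gives V = (1/n) * R^(2/3) * S^(1/2).
First, compute R^(2/3) = 0.38^(2/3) = 0.5246.
Next, S^(1/2) = 0.0018^(1/2) = 0.042426.
Then 1/n = 1/0.021 = 47.62.
V = 47.62 * 0.5246 * 0.042426 = 1.0599 m/s.

1.0599


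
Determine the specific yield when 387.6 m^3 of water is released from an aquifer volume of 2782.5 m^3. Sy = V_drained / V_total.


Specific yield Sy = Volume drained / Total volume.
Sy = 387.6 / 2782.5
   = 0.1393.

0.1393


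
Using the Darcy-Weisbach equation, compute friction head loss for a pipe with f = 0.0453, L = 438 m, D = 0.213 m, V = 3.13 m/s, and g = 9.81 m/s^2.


Darcy-Weisbach equation: h_f = f * (L/D) * V^2/(2g).
f * L/D = 0.0453 * 438/0.213 = 93.1521.
V^2/(2g) = 3.13^2 / (2*9.81) = 9.7969 / 19.62 = 0.4993 m.
h_f = 93.1521 * 0.4993 = 46.514 m.

46.514


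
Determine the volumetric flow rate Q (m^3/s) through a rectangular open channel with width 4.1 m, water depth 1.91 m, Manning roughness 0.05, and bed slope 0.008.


For a rectangular channel, the cross-sectional area A = b * y = 4.1 * 1.91 = 7.83 m^2.
The wetted perimeter P = b + 2y = 4.1 + 2*1.91 = 7.92 m.
Hydraulic radius R = A/P = 7.83/7.92 = 0.9888 m.
Velocity V = (1/n)*R^(2/3)*S^(1/2) = (1/0.05)*0.9888^(2/3)*0.008^(1/2) = 1.7754 m/s.
Discharge Q = A * V = 7.83 * 1.7754 = 13.903 m^3/s.

13.903


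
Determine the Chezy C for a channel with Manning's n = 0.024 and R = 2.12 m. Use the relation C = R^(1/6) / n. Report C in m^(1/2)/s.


The Chezy coefficient relates to Manning's n through C = R^(1/6) / n.
R^(1/6) = 2.12^(1/6) = 1.133416.
C = 1.133416 / 0.024 = 47.23 m^(1/2)/s.

47.23


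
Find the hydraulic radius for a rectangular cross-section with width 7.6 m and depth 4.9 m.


For a rectangular section:
Flow area A = b * y = 7.6 * 4.9 = 37.24 m^2.
Wetted perimeter P = b + 2y = 7.6 + 2*4.9 = 17.4 m.
Hydraulic radius R = A/P = 37.24 / 17.4 = 2.1402 m.

2.1402
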